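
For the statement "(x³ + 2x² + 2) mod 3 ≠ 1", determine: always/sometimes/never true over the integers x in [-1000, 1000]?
For a polynomial with integer coefficients, its value mod 3 depends only on x mod 3, so it suffices to check one representative of each residue class, x = 0, 1, 2:
x = 0: LHS = (0³ + 2·0² + 2) mod 3 = 2 mod 3 = 2; 2 ≠ 1 — holds
x = 1: LHS = (1³ + 2·1² + 2) mod 3 = 5 mod 3 = 2; 2 ≠ 1 — holds
x = 2: LHS = (2³ + 2·2² + 2) mod 3 = 18 mod 3 = 0; 0 ≠ 1 — holds
The relation holds in every residue class, so the relation holds for every integer in [-1000, 1000].

No counterexample exists.

Answer: Always true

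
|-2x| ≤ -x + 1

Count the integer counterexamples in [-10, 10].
Counterexamples in [-10, 10]: {-10, -9, -8, -7, -6, -5, -4, -3, -2, 1, 2, 3, 4, 5, 6, 7, 8, 9, 10}.

Counting them gives 19 values.

Answer: 19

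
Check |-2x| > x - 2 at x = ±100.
x = 100: LHS = |-2·100| = |-200| = 200, RHS = 100 - 2 = 98; 200 > 98 — holds
x = -100: LHS = |-2·(-100)| = |200| = 200, RHS = (-100) - 2 = -102; 200 > -102 — holds

Answer: Yes, holds for both x = 100 and x = -100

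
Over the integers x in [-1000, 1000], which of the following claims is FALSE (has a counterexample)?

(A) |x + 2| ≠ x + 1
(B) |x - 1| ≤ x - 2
(A) Over all integers in [-1000, 1000], LHS − RHS is always positive; it is smallest at x = 0, where it equals 1:
x = 0: LHS = |0 + 2| = |2| = 2, RHS = 0 + 1 = 1; 2 ≠ 1 — holds
At the ends of the range:
x = -1000: LHS = |(-1000) + 2| = |-998| = 998, RHS = (-1000) + 1 = -999; 998 ≠ -999 — holds
x = 1000: LHS = |1000 + 2| = |1002| = 1002, RHS = 1000 + 1 = 1001; 1002 ≠ 1001 — holds
Hence LHS − RHS is never 0, i.e. the two sides are never equal, so the relation holds for every integer in [-1000, 1000].

(B) x = 0: LHS = |0 - 1| = |-1| = 1, RHS = 0 - 2 = -2; 1 ≤ -2 — FAILS

Only (B) has a counterexample.

Answer: B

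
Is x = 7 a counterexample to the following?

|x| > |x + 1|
Substitute x = 7 into the relation:
x = 7: LHS = |7| = 7, RHS = |7 + 1| = |8| = 8; 7 > 8 — FAILS

Since the claim fails at x = 7, this value is a counterexample.

Answer: Yes, x = 7 is a counterexample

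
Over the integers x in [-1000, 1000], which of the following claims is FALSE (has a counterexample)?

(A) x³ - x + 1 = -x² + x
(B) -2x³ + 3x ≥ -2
(A) x = 0: LHS = 0³ - 0 + 1 = 1, RHS = -0² + 0 = 0; 1 = 0 — FAILS
(B) x = 2: LHS = -2·2³ + 3·2 = -10; -10 ≥ -2 — FAILS

Answer: Both A and B are false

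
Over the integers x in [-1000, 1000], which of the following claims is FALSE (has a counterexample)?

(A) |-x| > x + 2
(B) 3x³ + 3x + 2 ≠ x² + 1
(A) x = 0: LHS = |-0| = |0| = 0, RHS = 0 + 2 = 2; 0 > 2 — FAILS

(B) Track d = LHS − RHS over the integers in [-1000, 1000]. Equality would need d = 0, but d changes sign only between consecutive integers, jumping over 0:
x = -1: LHS = 3·(-1)³ + 3·(-1) + 2 = -4, RHS = (-1)² + 1 = 2; -4 ≠ 2 — holds  (d = -6)
x = 0: LHS = 3·0³ + 3·0 + 2 = 2, RHS = 0² + 1 = 1; 2 ≠ 1 — holds  (d = 1)
Away from these crossings d keeps a constant sign, and checking every integer in [-1000, 1000] confirms d ≠ 0 throughout. Hence the two sides are never equal, so the relation holds for every integer in [-1000, 1000].

Only (A) has a counterexample.

Answer: A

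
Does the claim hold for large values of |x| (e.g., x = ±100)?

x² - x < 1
x = 100: LHS = 100² - 100 = 9900; 9900 < 1 — FAILS
x = -100: LHS = (-100)² - (-100) = 10100; 10100 < 1 — FAILS

Answer: No, fails for both x = 100 and x = -100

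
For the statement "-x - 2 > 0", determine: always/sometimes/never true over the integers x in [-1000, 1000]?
Holds at x = -3: LHS = -(-3) - 2 = 1; 1 > 0 — holds
Fails at x = 0: LHS = -0 - 2 = -2; -2 > 0 — FAILS
It is satisfied by some integers in the range but not all.

Answer: Sometimes true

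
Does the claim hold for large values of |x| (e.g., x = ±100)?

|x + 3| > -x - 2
x = 100: LHS = |100 + 3| = |103| = 103, RHS = -100 - 2 = -102; 103 > -102 — holds
x = -100: LHS = |(-100) + 3| = |-97| = 97, RHS = -(-100) - 2 = 98; 97 > 98 — FAILS

Answer: Partially: holds for x = 100, fails for x = -100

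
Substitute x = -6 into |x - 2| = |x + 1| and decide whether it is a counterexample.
Substitute x = -6 into the relation:
x = -6: LHS = |(-6) - 2| = |-8| = 8, RHS = |(-6) + 1| = |-5| = 5; 8 = 5 — FAILS

Since the claim fails at x = -6, this value is a counterexample.

Answer: Yes, x = -6 is a counterexample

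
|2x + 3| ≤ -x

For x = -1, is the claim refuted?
Substitute x = -1 into the relation:
x = -1: LHS = |2·(-1) + 3| = |1| = 1, RHS = -(-1) = 1; 1 ≤ 1 — holds

The claim holds here, so x = -1 is not a counterexample. (A counterexample exists elsewhere, e.g. x = 0.)

Answer: No, x = -1 is not a counterexample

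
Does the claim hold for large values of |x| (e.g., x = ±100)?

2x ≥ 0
x = 100: LHS = 2·100 = 200; 200 ≥ 0 — holds
x = -100: LHS = 2·(-100) = -200; -200 ≥ 0 — FAILS

Answer: Partially: holds for x = 100, fails for x = -100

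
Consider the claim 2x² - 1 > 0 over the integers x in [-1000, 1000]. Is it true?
The claim fails at x = 0:
x = 0: LHS = 2·0² - 1 = -1; -1 > 0 — FAILS

Because a single integer refutes it, the statement is false.

Answer: False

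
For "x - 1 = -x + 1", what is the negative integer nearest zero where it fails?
Testing negative integers from -1 downward:
x = -1: LHS = (-1) - 1 = -2, RHS = -(-1) + 1 = 2; -2 = 2 — FAILS  ← closest negative counterexample to 0

Answer: x = -1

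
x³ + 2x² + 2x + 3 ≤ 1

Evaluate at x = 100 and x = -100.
x = 100: LHS = 100³ + 2·100² + 2·100 + 3 = 1020203; 1020203 ≤ 1 — FAILS
x = -100: LHS = (-100)³ + 2·(-100)² + 2·(-100) + 3 = -980197; -980197 ≤ 1 — holds

Answer: Partially: fails for x = 100, holds for x = -100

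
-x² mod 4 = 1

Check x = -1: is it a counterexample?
Substitute x = -1 into the relation:
x = -1: LHS = (-(-1)²) mod 4 = (-1) mod 4 = 3; 3 = 1 — FAILS

Since the claim fails at x = -1, this value is a counterexample.

Answer: Yes, x = -1 is a counterexample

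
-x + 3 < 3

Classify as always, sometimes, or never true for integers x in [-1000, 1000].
Holds at x = 1: LHS = -1 + 3 = 2; 2 < 3 — holds
Fails at x = 0: LHS = -0 + 3 = 3; 3 < 3 — FAILS
It is satisfied by some integers in the range but not all.

Answer: Sometimes true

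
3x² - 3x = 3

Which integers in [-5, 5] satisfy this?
Track d = LHS − RHS over the integers in [-5, 5]. Equality would need d = 0, but d changes sign only between consecutive integers, jumping over 0:
x = -1: LHS = 3·(-1)² - 3·(-1) = 6; 6 = 3 — FAILS  (d = 3)
x = 0: LHS = 3·0² - 3·0 = 0; 0 = 3 — FAILS  (d = -3)
x = 1: LHS = 3·1² - 3·1 = 0; 0 = 3 — FAILS  (d = -3)
x = 2: LHS = 3·2² - 3·2 = 6; 6 = 3 — FAILS  (d = 3)
Away from these crossings d keeps a constant sign, and checking every integer in [-5, 5] confirms d ≠ 0 throughout. Hence the two sides are never equal, so the claimed relation (=) fails for every integer in [-5, 5].

Answer: None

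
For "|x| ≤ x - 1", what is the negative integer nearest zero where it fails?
Testing negative integers from -1 downward:
x = -1: LHS = |-1| = 1, RHS = (-1) - 1 = -2; 1 ≤ -2 — FAILS  ← closest negative counterexample to 0

Answer: x = -1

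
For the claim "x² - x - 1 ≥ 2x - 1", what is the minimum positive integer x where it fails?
Testing positive integers:
x = 1: LHS = 1² - 1 - 1 = -1, RHS = 2·1 - 1 = 1; -1 ≥ 1 — FAILS  ← smallest positive counterexample

Answer: x = 1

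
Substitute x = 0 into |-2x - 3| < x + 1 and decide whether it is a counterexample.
Substitute x = 0 into the relation:
x = 0: LHS = |-2·0 - 3| = |-3| = 3, RHS = 0 + 1 = 1; 3 < 1 — FAILS

Since the claim fails at x = 0, this value is a counterexample.

Answer: Yes, x = 0 is a counterexample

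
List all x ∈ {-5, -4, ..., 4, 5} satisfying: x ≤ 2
Holds for: {-5, -4, -3, -2, -1, 0, 1, 2}
Fails for: {3, 4, 5}

Answer: {-5, -4, -3, -2, -1, 0, 1, 2}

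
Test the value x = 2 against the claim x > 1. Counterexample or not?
Substitute x = 2 into the relation:
x = 2: 2 > 1 — holds

The claim holds here, so x = 2 is not a counterexample. (A counterexample exists elsewhere, e.g. x = 0.)

Answer: No, x = 2 is not a counterexample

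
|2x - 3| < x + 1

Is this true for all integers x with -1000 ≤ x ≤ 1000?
The claim fails at x = 0:
x = 0: LHS = |2·0 - 3| = |-3| = 3, RHS = 0 + 1 = 1; 3 < 1 — FAILS

Because a single integer refutes it, the statement is false.

Answer: False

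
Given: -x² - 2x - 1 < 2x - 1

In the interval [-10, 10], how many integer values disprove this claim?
Counterexamples in [-10, 10]: {-4, -3, -2, -1, 0}.

Counting them gives 5 values.

Answer: 5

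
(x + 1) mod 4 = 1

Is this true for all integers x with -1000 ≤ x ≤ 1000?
The claim fails at x = 1:
x = 1: LHS = (1 + 1) mod 4 = 2 mod 4 = 2; 2 = 1 — FAILS

Because a single integer refutes it, the statement is false.

Answer: False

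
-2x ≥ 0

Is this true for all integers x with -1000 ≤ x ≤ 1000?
The claim fails at x = 1:
x = 1: LHS = -2·1 = -2; -2 ≥ 0 — FAILS

Because a single integer refutes it, the statement is false.

Answer: False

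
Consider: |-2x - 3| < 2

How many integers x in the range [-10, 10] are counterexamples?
Counterexamples in [-10, 10]: {-10, -9, -8, -7, -6, -5, -4, -3, 0, 1, 2, 3, 4, 5, 6, 7, 8, 9, 10}.

Counting them gives 19 values.

Answer: 19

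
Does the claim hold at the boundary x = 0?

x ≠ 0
x = 0: 0 ≠ 0 — FAILS

The relation fails at x = 0, so x = 0 is a counterexample.

Answer: No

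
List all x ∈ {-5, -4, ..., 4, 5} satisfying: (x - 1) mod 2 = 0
Holds for: {-5, -3, -1, 1, 3, 5}
Fails for: {-4, -2, 0, 2, 4}

Answer: {-5, -3, -1, 1, 3, 5}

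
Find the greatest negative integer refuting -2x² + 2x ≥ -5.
Testing negative integers from -1 downward:
x = -1: LHS = -2·(-1)² + 2·(-1) = -4; -4 ≥ -5 — holds
x = -2: LHS = -2·(-2)² + 2·(-2) = -12; -12 ≥ -5 — FAILS  ← closest negative counterexample to 0

Answer: x = -2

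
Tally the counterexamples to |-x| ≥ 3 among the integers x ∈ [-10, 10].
Counterexamples in [-10, 10]: {-2, -1, 0, 1, 2}.

Counting them gives 5 values.

Answer: 5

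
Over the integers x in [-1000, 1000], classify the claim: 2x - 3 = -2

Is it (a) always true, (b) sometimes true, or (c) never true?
Track d = LHS − RHS over the integers in [-1000, 1000]. Equality would need d = 0, but d changes sign only between consecutive integers, jumping over 0:
x = 0: LHS = 2·0 - 3 = -3; -3 = -2 — FAILS  (d = -1)
x = 1: LHS = 2·1 - 3 = -1; -1 = -2 — FAILS  (d = 1)
Away from these crossings d keeps a constant sign, and checking every integer in [-1000, 1000] confirms d ≠ 0 throughout. Hence the two sides are never equal, so the claimed relation (=) fails for every integer in [-1000, 1000].

No integer in the range satisfies it.

Answer: Never true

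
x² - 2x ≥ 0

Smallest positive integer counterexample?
Testing positive integers:
x = 1: LHS = 1² - 2·1 = -1; -1 ≥ 0 — FAILS  ← smallest positive counterexample

Answer: x = 1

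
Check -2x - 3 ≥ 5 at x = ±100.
x = 100: LHS = -2·100 - 3 = -203; -203 ≥ 5 — FAILS
x = -100: LHS = -2·(-100) - 3 = 197; 197 ≥ 5 — holds

Answer: Partially: fails for x = 100, holds for x = -100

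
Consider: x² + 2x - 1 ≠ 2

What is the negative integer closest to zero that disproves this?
Testing negative integers from -1 downward:
x = -1: LHS = (-1)² + 2·(-1) - 1 = -2; -2 ≠ 2 — holds
x = -2: LHS = (-2)² + 2·(-2) - 1 = -1; -1 ≠ 2 — holds
x = -3: LHS = (-3)² + 2·(-3) - 1 = 2; 2 ≠ 2 — FAILS  ← closest negative counterexample to 0

Answer: x = -3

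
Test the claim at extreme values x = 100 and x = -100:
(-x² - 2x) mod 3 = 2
x = 100: LHS = (-100² - 2·100) mod 3 = (-10200) mod 3 = 0; 0 = 2 — FAILS
x = -100: LHS = (-(-100)² - 2·(-100)) mod 3 = (-9800) mod 3 = 1; 1 = 2 — FAILS

Answer: No, fails for both x = 100 and x = -100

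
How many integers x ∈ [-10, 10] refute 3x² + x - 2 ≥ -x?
Counterexamples in [-10, 10]: {-1, 0}.

Counting them gives 2 values.

Answer: 2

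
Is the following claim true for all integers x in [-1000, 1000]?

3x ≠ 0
The claim fails at x = 0:
x = 0: LHS = 3·0 = 0; 0 ≠ 0 — FAILS

Because a single integer refutes it, the statement is false.

Answer: False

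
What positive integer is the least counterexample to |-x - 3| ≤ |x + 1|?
Testing positive integers:
x = 1: LHS = |-1 - 3| = |-4| = 4, RHS = |1 + 1| = |2| = 2; 4 ≤ 2 — FAILS  ← smallest positive counterexample

Answer: x = 1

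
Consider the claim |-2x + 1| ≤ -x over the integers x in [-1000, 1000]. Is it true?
The claim fails at x = 0:
x = 0: LHS = |-2·0 + 1| = |1| = 1, RHS = -0 = 0; 1 ≤ 0 — FAILS

Because a single integer refutes it, the statement is false.

Answer: False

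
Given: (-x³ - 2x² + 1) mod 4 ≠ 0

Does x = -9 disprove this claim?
Substitute x = -9 into the relation:
x = -9: LHS = (-(-9)³ - 2·(-9)² + 1) mod 4 = 568 mod 4 = 0; 0 ≠ 0 — FAILS

Since the claim fails at x = -9, this value is a counterexample.

Answer: Yes, x = -9 is a counterexample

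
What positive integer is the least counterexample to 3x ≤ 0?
Testing positive integers:
x = 1: LHS = 3·1 = 3; 3 ≤ 0 — FAILS  ← smallest positive counterexample

Answer: x = 1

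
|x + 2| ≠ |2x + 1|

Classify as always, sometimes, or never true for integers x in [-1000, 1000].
Holds at x = 0: LHS = |0 + 2| = |2| = 2, RHS = |2·0 + 1| = |1| = 1; 2 ≠ 1 — holds
Fails at x = 1: LHS = |1 + 2| = |3| = 3, RHS = |2·1 + 1| = |3| = 3; 3 ≠ 3 — FAILS
It is satisfied by some integers in the range but not all.

Answer: Sometimes true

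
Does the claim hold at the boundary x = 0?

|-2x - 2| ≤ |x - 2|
x = 0: LHS = |-2·0 - 2| = |-2| = 2, RHS = |0 - 2| = |-2| = 2; 2 ≤ 2 — holds

The relation is satisfied at x = 0.

Answer: Yes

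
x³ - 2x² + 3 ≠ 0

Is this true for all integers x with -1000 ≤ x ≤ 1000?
The claim fails at x = -1:
x = -1: LHS = (-1)³ - 2·(-1)² + 3 = 0; 0 ≠ 0 — FAILS

Because a single integer refutes it, the statement is false.

Answer: False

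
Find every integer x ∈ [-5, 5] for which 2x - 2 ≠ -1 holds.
Track d = LHS − RHS over the integers in [-5, 5]. Equality would need d = 0, but d changes sign only between consecutive integers, jumping over 0:
x = 0: LHS = 2·0 - 2 = -2; -2 ≠ -1 — holds  (d = -1)
x = 1: LHS = 2·1 - 2 = 0; 0 ≠ -1 — holds  (d = 1)
Away from these crossings d keeps a constant sign, and checking every integer in [-5, 5] confirms d ≠ 0 throughout. Hence the two sides are never equal, so the relation holds for every integer in [-5, 5].

Answer: All integers in [-5, 5]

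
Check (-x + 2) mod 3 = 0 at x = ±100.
x = 100: LHS = (-100 + 2) mod 3 = (-98) mod 3 = 1; 1 = 0 — FAILS
x = -100: LHS = (-(-100) + 2) mod 3 = 102 mod 3 = 0; 0 = 0 — holds

Answer: Partially: fails for x = 100, holds for x = -100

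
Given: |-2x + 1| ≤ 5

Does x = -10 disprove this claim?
Substitute x = -10 into the relation:
x = -10: LHS = |-2·(-10) + 1| = |21| = 21; 21 ≤ 5 — FAILS

Since the claim fails at x = -10, this value is a counterexample.

Answer: Yes, x = -10 is a counterexample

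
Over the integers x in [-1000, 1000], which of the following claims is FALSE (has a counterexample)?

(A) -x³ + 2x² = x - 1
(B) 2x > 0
(A) x = 0: LHS = -0³ + 2·0² = 0, RHS = 0 - 1 = -1; 0 = -1 — FAILS
(B) x = 0: LHS = 2·0 = 0; 0 > 0 — FAILS

Answer: Both A and B are false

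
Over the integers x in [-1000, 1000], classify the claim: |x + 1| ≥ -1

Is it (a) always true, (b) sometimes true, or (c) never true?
An absolute value is never negative, so the left side is ≥ 0 for every x, while the right side is -1. Tightest case in [-1000, 1000] is x = -1:
x = -1: LHS = |(-1) + 1| = |0| = 0; 0 ≥ -1 — holds
Hence LHS − RHS is never negative, i.e. LHS ≥ RHS throughout, so the relation holds for every integer in [-1000, 1000].

No counterexample exists.

Answer: Always true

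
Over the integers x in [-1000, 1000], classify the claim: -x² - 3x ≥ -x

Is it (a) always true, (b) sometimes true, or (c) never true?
Holds at x = 0: LHS = -0² - 3·0 = 0, RHS = -0 = 0; 0 ≥ 0 — holds
Fails at x = 1: LHS = -1² - 3·1 = -4; -4 ≥ -1 — FAILS
It is satisfied by some integers in the range but not all.

Answer: Sometimes true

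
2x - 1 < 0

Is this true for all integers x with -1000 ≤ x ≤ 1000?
The claim fails at x = 1:
x = 1: LHS = 2·1 - 1 = 1; 1 < 0 — FAILS

Because a single integer refutes it, the statement is false.

Answer: False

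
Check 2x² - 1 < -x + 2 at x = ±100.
x = 100: LHS = 2·100² - 1 = 19999, RHS = -100 + 2 = -98; 19999 < -98 — FAILS
x = -100: LHS = 2·(-100)² - 1 = 19999, RHS = -(-100) + 2 = 102; 19999 < 102 — FAILS

Answer: No, fails for both x = 100 and x = -100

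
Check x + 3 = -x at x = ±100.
x = 100: LHS = 100 + 3 = 103; 103 = -100 — FAILS
x = -100: LHS = (-100) + 3 = -97, RHS = -(-100) = 100; -97 = 100 — FAILS

Answer: No, fails for both x = 100 and x = -100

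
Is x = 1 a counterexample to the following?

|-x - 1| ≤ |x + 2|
Substitute x = 1 into the relation:
x = 1: LHS = |-1 - 1| = |-2| = 2, RHS = |1 + 2| = |3| = 3; 2 ≤ 3 — holds

The claim holds here, so x = 1 is not a counterexample. (A counterexample exists elsewhere, e.g. x = -2.)

Answer: No, x = 1 is not a counterexample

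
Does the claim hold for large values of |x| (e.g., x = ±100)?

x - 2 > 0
x = 100: LHS = 100 - 2 = 98; 98 > 0 — holds
x = -100: LHS = (-100) - 2 = -102; -102 > 0 — FAILS

Answer: Partially: holds for x = 100, fails for x = -100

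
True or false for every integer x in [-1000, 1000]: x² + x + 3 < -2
The claim fails at x = 0:
x = 0: LHS = 0² + 0 + 3 = 3; 3 < -2 — FAILS

Because a single integer refutes it, the statement is false.

Answer: False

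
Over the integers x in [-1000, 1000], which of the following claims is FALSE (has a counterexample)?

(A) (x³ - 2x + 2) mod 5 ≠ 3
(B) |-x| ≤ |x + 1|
(A) x = -1: LHS = ((-1)³ - 2·(-1) + 2) mod 5 = 3 mod 5 = 3; 3 ≠ 3 — FAILS
(B) x = -1: LHS = |-(-1)| = |1| = 1, RHS = |(-1) + 1| = |0| = 0; 1 ≤ 0 — FAILS

Answer: Both A and B are false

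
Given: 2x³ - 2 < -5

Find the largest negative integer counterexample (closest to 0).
Testing negative integers from -1 downward:
x = -1: LHS = 2·(-1)³ - 2 = -4; -4 < -5 — FAILS  ← closest negative counterexample to 0

Answer: x = -1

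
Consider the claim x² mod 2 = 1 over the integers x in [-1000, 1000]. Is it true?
The claim fails at x = 0:
x = 0: LHS = (0²) mod 2 = 0 mod 2 = 0; 0 = 1 — FAILS

Because a single integer refutes it, the statement is false.

Answer: False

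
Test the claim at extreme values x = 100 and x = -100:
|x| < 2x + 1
x = 100: LHS = |100| = 100, RHS = 2·100 + 1 = 201; 100 < 201 — holds
x = -100: LHS = |-100| = 100, RHS = 2·(-100) + 1 = -199; 100 < -199 — FAILS

Answer: Partially: holds for x = 100, fails for x = -100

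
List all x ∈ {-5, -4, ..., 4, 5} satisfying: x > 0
Holds for: {1, 2, 3, 4, 5}
Fails for: {-5, -4, -3, -2, -1, 0}

Answer: {1, 2, 3, 4, 5}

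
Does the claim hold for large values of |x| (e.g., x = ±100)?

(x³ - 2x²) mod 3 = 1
x = 100: LHS = (100³ - 2·100²) mod 3 = 980000 mod 3 = 2; 2 = 1 — FAILS
x = -100: LHS = ((-100)³ - 2·(-100)²) mod 3 = (-1020000) mod 3 = 0; 0 = 1 — FAILS

Answer: No, fails for both x = 100 and x = -100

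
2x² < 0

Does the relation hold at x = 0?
x = 0: LHS = 2·0² = 0; 0 < 0 — FAILS

The relation fails at x = 0, so x = 0 is a counterexample.

Answer: No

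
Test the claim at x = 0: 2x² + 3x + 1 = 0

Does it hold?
x = 0: LHS = 2·0² + 3·0 + 1 = 1; 1 = 0 — FAILS

The relation fails at x = 0, so x = 0 is a counterexample.

Answer: No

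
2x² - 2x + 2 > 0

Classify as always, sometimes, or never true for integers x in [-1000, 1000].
Over all integers in [-1000, 1000], LHS − RHS is smallest at x = 0, where it equals 2:
x = 0: LHS = 2·0² - 2·0 + 2 = 2; 2 > 0 — holds
At the ends of the range:
x = -1000: LHS = 2·(-1000)² - 2·(-1000) + 2 = 2002002; 2002002 > 0 — holds
x = 1000: LHS = 2·1000² - 2·1000 + 2 = 1998002; 1998002 > 0 — holds
Hence LHS − RHS is never zero or negative, i.e. LHS > RHS throughout, so the relation holds for every integer in [-1000, 1000].

No counterexample exists.

Answer: Always true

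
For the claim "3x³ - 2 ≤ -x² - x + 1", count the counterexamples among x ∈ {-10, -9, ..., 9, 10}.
Counterexamples in [-10, 10]: {1, 2, 3, 4, 5, 6, 7, 8, 9, 10}.

Counting them gives 10 values.

Answer: 10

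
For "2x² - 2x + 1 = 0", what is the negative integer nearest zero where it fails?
Testing negative integers from -1 downward:
x = -1: LHS = 2·(-1)² - 2·(-1) + 1 = 5; 5 = 0 — FAILS  ← closest negative counterexample to 0

Answer: x = -1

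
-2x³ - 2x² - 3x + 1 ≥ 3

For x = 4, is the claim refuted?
Substitute x = 4 into the relation:
x = 4: LHS = -2·4³ - 2·4² - 3·4 + 1 = -171; -171 ≥ 3 — FAILS

Since the claim fails at x = 4, this value is a counterexample.

Answer: Yes, x = 4 is a counterexample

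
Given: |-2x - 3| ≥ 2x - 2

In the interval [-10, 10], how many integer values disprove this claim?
Over all integers in [-10, 10], LHS − RHS is smallest at x = 0, where it equals 5:
x = 0: LHS = |-2·0 - 3| = |-3| = 3, RHS = 2·0 - 2 = -2; 3 ≥ -2 — holds
At the ends of the range:
x = -10: LHS = |-2·(-10) - 3| = |17| = 17, RHS = 2·(-10) - 2 = -22; 17 ≥ -22 — holds
x = 10: LHS = |-2·10 - 3| = |-23| = 23, RHS = 2·10 - 2 = 18; 23 ≥ 18 — holds
Hence LHS − RHS is never negative, i.e. LHS ≥ RHS throughout, so the relation holds for every integer in [-10, 10].

No counterexample appears in that range.

Answer: 0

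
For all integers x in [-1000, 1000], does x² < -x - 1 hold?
The claim fails at x = 0:
x = 0: LHS = 0² = 0, RHS = -0 - 1 = -1; 0 < -1 — FAILS

Because a single integer refutes it, the statement is false.

Answer: False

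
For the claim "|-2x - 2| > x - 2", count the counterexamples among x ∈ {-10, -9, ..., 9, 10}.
Over all integers in [-10, 10], LHS − RHS is smallest at x = -1, where it equals 3:
x = -1: LHS = |-2·(-1) - 2| = |0| = 0, RHS = (-1) - 2 = -3; 0 > -3 — holds
At the ends of the range:
x = -10: LHS = |-2·(-10) - 2| = |18| = 18, RHS = (-10) - 2 = -12; 18 > -12 — holds
x = 10: LHS = |-2·10 - 2| = |-22| = 22, RHS = 10 - 2 = 8; 22 > 8 — holds
Hence LHS − RHS is never zero or negative, i.e. LHS > RHS throughout, so the relation holds for every integer in [-10, 10].

No counterexample appears in that range.

Answer: 0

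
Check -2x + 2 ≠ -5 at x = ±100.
x = 100: LHS = -2·100 + 2 = -198; -198 ≠ -5 — holds
x = -100: LHS = -2·(-100) + 2 = 202; 202 ≠ -5 — holds

Answer: Yes, holds for both x = 100 and x = -100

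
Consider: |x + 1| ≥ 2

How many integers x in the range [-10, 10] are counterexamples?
Counterexamples in [-10, 10]: {-2, -1, 0}.

Counting them gives 3 values.

Answer: 3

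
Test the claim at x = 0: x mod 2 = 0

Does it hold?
x = 0: LHS = 0 mod 2 = 0; 0 = 0 — holds

The relation is satisfied at x = 0.

Answer: Yes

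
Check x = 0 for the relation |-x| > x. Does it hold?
x = 0: LHS = |-0| = |0| = 0; 0 > 0 — FAILS

The relation fails at x = 0, so x = 0 is a counterexample.

Answer: No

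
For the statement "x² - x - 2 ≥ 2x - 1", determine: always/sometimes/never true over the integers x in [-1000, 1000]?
Holds at x = -1: LHS = (-1)² - (-1) - 2 = 0, RHS = 2·(-1) - 1 = -3; 0 ≥ -3 — holds
Fails at x = 0: LHS = 0² - 0 - 2 = -2, RHS = 2·0 - 1 = -1; -2 ≥ -1 — FAILS
It is satisfied by some integers in the range but not all.

Answer: Sometimes true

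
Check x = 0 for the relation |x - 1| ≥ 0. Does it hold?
x = 0: LHS = |0 - 1| = |-1| = 1; 1 ≥ 0 — holds

The relation is satisfied at x = 0.

Answer: Yes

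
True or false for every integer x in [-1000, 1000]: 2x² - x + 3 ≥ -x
Over all integers in [-1000, 1000], LHS − RHS is smallest at x = 0, where it equals 3:
x = 0: LHS = 2·0² - 0 + 3 = 3, RHS = -0 = 0; 3 ≥ 0 — holds
At the ends of the range:
x = -1000: LHS = 2·(-1000)² - (-1000) + 3 = 2001003, RHS = -(-1000) = 1000; 2001003 ≥ 1000 — holds
x = 1000: LHS = 2·1000² - 1000 + 3 = 1999003; 1999003 ≥ -1000 — holds
Hence LHS − RHS is never negative, i.e. LHS ≥ RHS throughout, so the relation holds for every integer in [-1000, 1000].

No counterexample exists.

Answer: True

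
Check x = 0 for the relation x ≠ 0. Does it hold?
x = 0: 0 ≠ 0 — FAILS

The relation fails at x = 0, so x = 0 is a counterexample.

Answer: No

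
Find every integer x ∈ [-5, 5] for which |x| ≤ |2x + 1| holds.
Over all integers in [-5, 5], LHS − RHS is largest at x = -1, where it equals 0:
x = -1: LHS = |-1| = 1, RHS = |2·(-1) + 1| = |-1| = 1; 1 ≤ 1 — holds
At the ends of the range:
x = -5: LHS = |-5| = 5, RHS = |2·(-5) + 1| = |-9| = 9; 5 ≤ 9 — holds
x = 5: LHS = |5| = 5, RHS = |2·5 + 1| = |11| = 11; 5 ≤ 11 — holds
Hence LHS − RHS is never positive, i.e. LHS ≤ RHS throughout, so the relation holds for every integer in [-5, 5].

Answer: All integers in [-5, 5]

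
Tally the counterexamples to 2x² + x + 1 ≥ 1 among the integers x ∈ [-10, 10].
Over all integers in [-10, 10], LHS − RHS is smallest at x = 0, where it equals 0:
x = 0: LHS = 2·0² + 0 + 1 = 1; 1 ≥ 1 — holds
At the ends of the range:
x = -10: LHS = 2·(-10)² + (-10) + 1 = 191; 191 ≥ 1 — holds
x = 10: LHS = 2·10² + 10 + 1 = 211; 211 ≥ 1 — holds
Hence LHS − RHS is never negative, i.e. LHS ≥ RHS throughout, so the relation holds for every integer in [-10, 10].

No counterexample appears in that range.

Answer: 0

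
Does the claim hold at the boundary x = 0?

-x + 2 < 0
x = 0: LHS = -0 + 2 = 2; 2 < 0 — FAILS

The relation fails at x = 0, so x = 0 is a counterexample.

Answer: No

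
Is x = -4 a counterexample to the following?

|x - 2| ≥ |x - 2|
Substitute x = -4 into the relation:
x = -4: LHS = |(-4) - 2| = |-6| = 6, RHS = |(-4) - 2| = |-6| = 6; 6 ≥ 6 — holds

The relation holds at x = -4, so it is not a counterexample.

Answer: No, x = -4 is not a counterexample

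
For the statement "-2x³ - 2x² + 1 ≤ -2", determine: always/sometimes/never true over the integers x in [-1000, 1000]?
Holds at x = 1: LHS = -2·1³ - 2·1² + 1 = -3; -3 ≤ -2 — holds
Fails at x = 0: LHS = -2·0³ - 2·0² + 1 = 1; 1 ≤ -2 — FAILS
It is satisfied by some integers in the range but not all.

Answer: Sometimes true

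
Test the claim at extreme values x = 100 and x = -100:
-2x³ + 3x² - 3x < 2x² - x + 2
x = 100: LHS = -2·100³ + 3·100² - 3·100 = -1970300, RHS = 2·100² - 100 + 2 = 19902; -1970300 < 19902 — holds
x = -100: LHS = -2·(-100)³ + 3·(-100)² - 3·(-100) = 2030300, RHS = 2·(-100)² - (-100) + 2 = 20102; 2030300 < 20102 — FAILS

Answer: Partially: holds for x = 100, fails for x = -100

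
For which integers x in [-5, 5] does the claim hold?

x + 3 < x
Over all integers in [-5, 5], LHS − RHS is smallest at x = 0, where it equals 3:
x = 0: LHS = 0 + 3 = 3; 3 < 0 — FAILS
At the ends of the range:
x = -5: LHS = (-5) + 3 = -2; -2 < -5 — FAILS
x = 5: LHS = 5 + 3 = 8; 8 < 5 — FAILS
Hence LHS − RHS is never negative, i.e. LHS ≥ RHS throughout, so the claimed relation (<) fails for every integer in [-5, 5].

Answer: None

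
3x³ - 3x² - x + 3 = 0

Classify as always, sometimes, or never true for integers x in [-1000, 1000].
Track d = LHS − RHS over the integers in [-1000, 1000]. Equality would need d = 0, but d changes sign only between consecutive integers, jumping over 0:
x = -1: LHS = 3·(-1)³ - 3·(-1)² - (-1) + 3 = -2; -2 = 0 — FAILS  (d = -2)
x = 0: LHS = 3·0³ - 3·0² - 0 + 3 = 3; 3 = 0 — FAILS  (d = 3)
Away from these crossings d keeps a constant sign, and checking every integer in [-1000, 1000] confirms d ≠ 0 throughout. Hence the two sides are never equal, so the claimed relation (=) fails for every integer in [-1000, 1000].

No integer in the range satisfies it.

Answer: Never true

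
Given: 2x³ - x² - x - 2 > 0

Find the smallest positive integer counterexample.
Testing positive integers:
x = 1: LHS = 2·1³ - 1² - 1 - 2 = -2; -2 > 0 — FAILS  ← smallest positive counterexample

Answer: x = 1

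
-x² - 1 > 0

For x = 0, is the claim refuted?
Substitute x = 0 into the relation:
x = 0: LHS = -0² - 1 = -1; -1 > 0 — FAILS

Since the claim fails at x = 0, this value is a counterexample.

Answer: Yes, x = 0 is a counterexample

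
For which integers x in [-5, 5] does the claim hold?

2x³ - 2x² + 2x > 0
Holds for: {1, 2, 3, 4, 5}
Fails for: {-5, -4, -3, -2, -1, 0}

Answer: {1, 2, 3, 4, 5}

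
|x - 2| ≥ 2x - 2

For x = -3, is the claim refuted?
Substitute x = -3 into the relation:
x = -3: LHS = |(-3) - 2| = |-5| = 5, RHS = 2·(-3) - 2 = -8; 5 ≥ -8 — holds

The claim holds here, so x = -3 is not a counterexample. (A counterexample exists elsewhere, e.g. x = 2.)

Answer: No, x = -3 is not a counterexample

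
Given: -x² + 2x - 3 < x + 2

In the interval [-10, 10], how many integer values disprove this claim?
Over all integers in [-10, 10], LHS − RHS is largest at x = 0, where it equals -5:
x = 0: LHS = -0² + 2·0 - 3 = -3, RHS = 0 + 2 = 2; -3 < 2 — holds
At the ends of the range:
x = -10: LHS = -(-10)² + 2·(-10) - 3 = -123, RHS = (-10) + 2 = -8; -123 < -8 — holds
x = 10: LHS = -10² + 2·10 - 3 = -83, RHS = 10 + 2 = 12; -83 < 12 — holds
Hence LHS − RHS is never zero or positive, i.e. LHS < RHS throughout, so the relation holds for every integer in [-10, 10].

No counterexample appears in that range.

Answer: 0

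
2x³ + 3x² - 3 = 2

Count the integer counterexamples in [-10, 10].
Counterexamples in [-10, 10]: {-10, -9, -8, -7, -6, -5, -4, -3, -2, -1, 0, 2, 3, 4, 5, 6, 7, 8, 9, 10}.

Counting them gives 20 values.

Answer: 20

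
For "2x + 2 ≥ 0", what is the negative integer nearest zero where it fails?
Testing negative integers from -1 downward:
x = -1: LHS = 2·(-1) + 2 = 0; 0 ≥ 0 — holds
x = -2: LHS = 2·(-2) + 2 = -2; -2 ≥ 0 — FAILS  ← closest negative counterexample to 0

Answer: x = -2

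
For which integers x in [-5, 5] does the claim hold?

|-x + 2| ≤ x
Holds for: {1, 2, 3, 4, 5}
Fails for: {-5, -4, -3, -2, -1, 0}

Answer: {1, 2, 3, 4, 5}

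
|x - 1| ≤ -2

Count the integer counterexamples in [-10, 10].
Counterexamples in [-10, 10]: {-10, -9, -8, -7, -6, -5, -4, -3, -2, -1, 0, 1, 2, 3, 4, 5, 6, 7, 8, 9, 10}.

Counting them gives 21 values.

Answer: 21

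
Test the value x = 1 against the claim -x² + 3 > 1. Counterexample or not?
Substitute x = 1 into the relation:
x = 1: LHS = -1² + 3 = 2; 2 > 1 — holds

The claim holds here, so x = 1 is not a counterexample. (A counterexample exists elsewhere, e.g. x = 2.)

Answer: No, x = 1 is not a counterexample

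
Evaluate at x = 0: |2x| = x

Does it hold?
x = 0: LHS = |2·0| = |0| = 0; 0 = 0 — holds

The relation is satisfied at x = 0.

Answer: Yes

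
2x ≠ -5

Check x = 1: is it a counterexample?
Substitute x = 1 into the relation:
x = 1: LHS = 2·1 = 2; 2 ≠ -5 — holds

The relation holds at x = 1, so it is not a counterexample.

Answer: No, x = 1 is not a counterexample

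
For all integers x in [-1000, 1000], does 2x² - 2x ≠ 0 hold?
The claim fails at x = 0:
x = 0: LHS = 2·0² - 2·0 = 0; 0 ≠ 0 — FAILS

Because a single integer refutes it, the statement is false.

Answer: False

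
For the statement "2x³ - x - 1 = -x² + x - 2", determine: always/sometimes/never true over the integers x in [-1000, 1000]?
Track d = LHS − RHS over the integers in [-1000, 1000]. Equality would need d = 0, but d changes sign only between consecutive integers, jumping over 0:
x = -2: LHS = 2·(-2)³ - (-2) - 1 = -15, RHS = -(-2)² + (-2) - 2 = -8; -15 = -8 — FAILS  (d = -7)
x = -1: LHS = 2·(-1)³ - (-1) - 1 = -2, RHS = -(-1)² + (-1) - 2 = -4; -2 = -4 — FAILS  (d = 2)
Away from these crossings d keeps a constant sign, and checking every integer in [-1000, 1000] confirms d ≠ 0 throughout. Hence the two sides are never equal, so the claimed relation (=) fails for every integer in [-1000, 1000].

No integer in the range satisfies it.

Answer: Never true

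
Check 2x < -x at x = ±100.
x = 100: LHS = 2·100 = 200; 200 < -100 — FAILS
x = -100: LHS = 2·(-100) = -200, RHS = -(-100) = 100; -200 < 100 — holds

Answer: Partially: fails for x = 100, holds for x = -100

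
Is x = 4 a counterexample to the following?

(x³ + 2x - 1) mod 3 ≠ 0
Substitute x = 4 into the relation:
x = 4: LHS = (4³ + 2·4 - 1) mod 3 = 71 mod 3 = 2; 2 ≠ 0 — holds

The relation holds at x = 4, so it is not a counterexample.

Answer: No, x = 4 is not a counterexample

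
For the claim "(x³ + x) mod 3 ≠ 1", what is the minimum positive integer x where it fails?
Testing positive integers:
x = 1: LHS = (1³ + 1) mod 3 = 2 mod 3 = 2; 2 ≠ 1 — holds
x = 2: LHS = (2³ + 2) mod 3 = 10 mod 3 = 1; 1 ≠ 1 — FAILS  ← smallest positive counterexample

Answer: x = 2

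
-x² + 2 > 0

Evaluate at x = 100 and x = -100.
x = 100: LHS = -100² + 2 = -9998; -9998 > 0 — FAILS
x = -100: LHS = -(-100)² + 2 = -9998; -9998 > 0 — FAILS

Answer: No, fails for both x = 100 and x = -100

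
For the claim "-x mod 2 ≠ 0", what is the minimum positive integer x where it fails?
Testing positive integers:
x = 1: LHS = (-1) mod 2 = 1; 1 ≠ 0 — holds
x = 2: LHS = (-2) mod 2 = 0; 0 ≠ 0 — FAILS  ← smallest positive counterexample

Answer: x = 2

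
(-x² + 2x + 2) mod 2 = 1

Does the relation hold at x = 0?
x = 0: LHS = (-0² + 2·0 + 2) mod 2 = 2 mod 2 = 0; 0 = 1 — FAILS

The relation fails at x = 0, so x = 0 is a counterexample.

Answer: No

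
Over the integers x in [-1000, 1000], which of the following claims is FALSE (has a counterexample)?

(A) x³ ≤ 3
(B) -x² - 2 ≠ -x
(A) x = 2: LHS = 2³ = 8; 8 ≤ 3 — FAILS

(B) Over all integers in [-1000, 1000], LHS − RHS is always negative; it is closest to 0 at x = 0, where it equals -2:
x = 0: LHS = -0² - 2 = -2, RHS = -0 = 0; -2 ≠ 0 — holds
At the ends of the range:
x = -1000: LHS = -(-1000)² - 2 = -1000002, RHS = -(-1000) = 1000; -1000002 ≠ 1000 — holds
x = 1000: LHS = -1000² - 2 = -1000002; -1000002 ≠ -1000 — holds
Hence LHS − RHS is never 0, i.e. the two sides are never equal, so the relation holds for every integer in [-1000, 1000].

Only (A) has a counterexample.

Answer: A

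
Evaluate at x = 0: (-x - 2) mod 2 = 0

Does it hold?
x = 0: LHS = (-0 - 2) mod 2 = (-2) mod 2 = 0; 0 = 0 — holds

The relation is satisfied at x = 0.

Answer: Yes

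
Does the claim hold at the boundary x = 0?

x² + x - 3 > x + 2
x = 0: LHS = 0² + 0 - 3 = -3, RHS = 0 + 2 = 2; -3 > 2 — FAILS

The relation fails at x = 0, so x = 0 is a counterexample.

Answer: No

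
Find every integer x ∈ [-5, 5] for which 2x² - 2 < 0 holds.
Holds for: {0}
Fails for: {-5, -4, -3, -2, -1, 1, 2, 3, 4, 5}

Answer: {0}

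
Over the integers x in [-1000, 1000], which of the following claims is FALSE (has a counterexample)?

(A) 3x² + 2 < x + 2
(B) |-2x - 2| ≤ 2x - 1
(A) x = 0: LHS = 3·0² + 2 = 2, RHS = 0 + 2 = 2; 2 < 2 — FAILS
(B) x = 0: LHS = |-2·0 - 2| = |-2| = 2, RHS = 2·0 - 1 = -1; 2 ≤ -1 — FAILS

Answer: Both A and B are false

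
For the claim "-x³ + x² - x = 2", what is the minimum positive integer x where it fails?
Testing positive integers:
x = 1: LHS = -1³ + 1² - 1 = -1; -1 = 2 — FAILS  ← smallest positive counterexample

Answer: x = 1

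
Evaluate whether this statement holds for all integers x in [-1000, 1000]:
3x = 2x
The claim fails at x = 1:
x = 1: LHS = 3·1 = 3, RHS = 2·1 = 2; 3 = 2 — FAILS

Because a single integer refutes it, the statement is false.

Answer: False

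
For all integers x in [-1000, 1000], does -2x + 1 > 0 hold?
The claim fails at x = 1:
x = 1: LHS = -2·1 + 1 = -1; -1 > 0 — FAILS

Because a single integer refutes it, the statement is false.

Answer: False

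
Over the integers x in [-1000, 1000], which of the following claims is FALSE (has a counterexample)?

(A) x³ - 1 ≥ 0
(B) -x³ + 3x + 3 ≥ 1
(A) x = 0: LHS = 0³ - 1 = -1; -1 ≥ 0 — FAILS
(B) x = 3: LHS = -3³ + 3·3 + 3 = -15; -15 ≥ 1 — FAILS

Answer: Both A and B are false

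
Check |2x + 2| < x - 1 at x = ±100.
x = 100: LHS = |2·100 + 2| = |202| = 202, RHS = 100 - 1 = 99; 202 < 99 — FAILS
x = -100: LHS = |2·(-100) + 2| = |-198| = 198, RHS = (-100) - 1 = -101; 198 < -101 — FAILS

Answer: No, fails for both x = 100 and x = -100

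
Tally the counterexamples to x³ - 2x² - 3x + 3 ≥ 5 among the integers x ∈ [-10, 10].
Counterexamples in [-10, 10]: {-10, -9, -8, -7, -6, -5, -4, -3, -2, -1, 0, 1, 2, 3}.

Counting them gives 14 values.

Answer: 14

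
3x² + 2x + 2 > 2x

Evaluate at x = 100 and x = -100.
x = 100: LHS = 3·100² + 2·100 + 2 = 30202, RHS = 2·100 = 200; 30202 > 200 — holds
x = -100: LHS = 3·(-100)² + 2·(-100) + 2 = 29802, RHS = 2·(-100) = -200; 29802 > -200 — holds

Answer: Yes, holds for both x = 100 and x = -100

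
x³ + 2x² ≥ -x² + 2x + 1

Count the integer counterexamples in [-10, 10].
Counterexamples in [-10, 10]: {-10, -9, -8, -7, -6, -5, -4, 0}.

Counting them gives 8 values.

Answer: 8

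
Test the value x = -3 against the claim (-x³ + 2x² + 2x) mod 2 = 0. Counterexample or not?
Substitute x = -3 into the relation:
x = -3: LHS = (-(-3)³ + 2·(-3)² + 2·(-3)) mod 2 = 39 mod 2 = 1; 1 = 0 — FAILS

Since the claim fails at x = -3, this value is a counterexample.

Answer: Yes, x = -3 is a counterexample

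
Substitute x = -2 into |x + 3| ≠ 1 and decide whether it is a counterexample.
Substitute x = -2 into the relation:
x = -2: LHS = |(-2) + 3| = |1| = 1; 1 ≠ 1 — FAILS

Since the claim fails at x = -2, this value is a counterexample.

Answer: Yes, x = -2 is a counterexample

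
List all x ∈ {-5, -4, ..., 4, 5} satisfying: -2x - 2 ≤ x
Holds for: {0, 1, 2, 3, 4, 5}
Fails for: {-5, -4, -3, -2, -1}

Answer: {0, 1, 2, 3, 4, 5}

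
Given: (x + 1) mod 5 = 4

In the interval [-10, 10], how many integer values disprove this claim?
Counterexamples in [-10, 10]: {-10, -9, -8, -6, -5, -4, -3, -1, 0, 1, 2, 4, 5, 6, 7, 9, 10}.

Counting them gives 17 values.

Answer: 17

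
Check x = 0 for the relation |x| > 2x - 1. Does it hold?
x = 0: LHS = |0| = 0, RHS = 2·0 - 1 = -1; 0 > -1 — holds

The relation is satisfied at x = 0.

Answer: Yes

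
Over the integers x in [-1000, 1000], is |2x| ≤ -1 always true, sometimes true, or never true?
An absolute value is never negative, so the left side is ≥ 0 for every x, while the right side is -1. Tightest case in [-1000, 1000] is x = 0:
x = 0: LHS = |2·0| = |0| = 0; 0 ≤ -1 — FAILS
Hence LHS − RHS is never zero or negative, i.e. LHS > RHS throughout, so the claimed relation (≤) fails for every integer in [-1000, 1000].

No integer in the range satisfies it.

Answer: Never true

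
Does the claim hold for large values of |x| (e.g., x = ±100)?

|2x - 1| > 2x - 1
x = 100: LHS = |2·100 - 1| = |199| = 199, RHS = 2·100 - 1 = 199; 199 > 199 — FAILS
x = -100: LHS = |2·(-100) - 1| = |-201| = 201, RHS = 2·(-100) - 1 = -201; 201 > -201 — holds

Answer: Partially: fails for x = 100, holds for x = -100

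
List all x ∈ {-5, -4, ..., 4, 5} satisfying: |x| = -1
An absolute value is never negative, so the left side is ≥ 0 for every x, while the right side is -1. Tightest case in [-5, 5] is x = 0:
x = 0: LHS = |0| = 0; 0 = -1 — FAILS
Hence LHS − RHS is never 0, i.e. the two sides are never equal, so the claimed relation (=) fails for every integer in [-5, 5].

Answer: None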